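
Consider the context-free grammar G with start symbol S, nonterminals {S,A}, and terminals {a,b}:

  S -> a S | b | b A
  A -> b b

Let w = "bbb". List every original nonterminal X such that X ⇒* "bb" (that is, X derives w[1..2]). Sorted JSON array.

CNF form of G:
  S -> T0 A | T1 S | b
  A -> T0 T0
  T0 -> b
  T1 -> a

Fill CYK table bottom-up, restricted to cells inside w[1..2]:
  [1..1]={S,T0}  "b"  orig:{S}
  [2..2]={S,T0}  "b"  orig:{S}
  [1..2]={A}  "bb"

Original NTs in T[1,2] deriving "bb": ["A"]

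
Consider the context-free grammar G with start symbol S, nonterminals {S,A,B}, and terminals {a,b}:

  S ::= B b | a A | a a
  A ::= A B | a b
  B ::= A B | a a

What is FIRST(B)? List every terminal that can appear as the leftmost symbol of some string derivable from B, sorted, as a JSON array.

FIRST iteration:
round 1:
  A via A→a b: +{a}
  B via B→A B: +{a}
  S via S→B b: +{a}
  S: {a}  A: {a}  B: {a}
round 2: (stable)
  S: {a}  A: {a}  B: {a}

FIRST(B) = ["a"]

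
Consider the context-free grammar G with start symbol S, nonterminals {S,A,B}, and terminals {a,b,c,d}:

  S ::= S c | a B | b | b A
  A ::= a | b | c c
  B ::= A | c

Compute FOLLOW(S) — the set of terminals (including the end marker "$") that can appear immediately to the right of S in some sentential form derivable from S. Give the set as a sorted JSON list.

Compute FIRST by fixpoint:
[1]
  A via A→a: +{a}
  A via A→b: +{b}
  A via A→c c: +{c}
  B via B→A: +{a,b,c}
  S via S→a B: +{a}
  S via S→b: +{b}
  FIRST(S)={a,b}  FIRST(A)={a,b,c}  FIRST(B)={a,b,c}
[2] (no change)
  FIRST(S)={a,b}  FIRST(A)={a,b,c}  FIRST(B)={a,b,c}

FOLLOW iteration:
seed FOLLOW(S) with $
[1]
  S→S c: FOLLOW(S) ⊇ FIRST(c) = {c}; new: +{c}
  S→a B: FOLLOW(B) ⊇ FOLLOW(S) ⊇ {$,c}; new: +{$,c}
  S→b A: FOLLOW(A) ⊇ FOLLOW(S) ⊇ {$,c}; new: +{$,c}
  FOLLOW[S]={$,c}  FOLLOW[A]={$,c}  FOLLOW[B]={$,c}
[2] (no change)
  FOLLOW[S]={$,c}  FOLLOW[A]={$,c}  FOLLOW[B]={$,c}

FOLLOW(S) = ["$", "c"]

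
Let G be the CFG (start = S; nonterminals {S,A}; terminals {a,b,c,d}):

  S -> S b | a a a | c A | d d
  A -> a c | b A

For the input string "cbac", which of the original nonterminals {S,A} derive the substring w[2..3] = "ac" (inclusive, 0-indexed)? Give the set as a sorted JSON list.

CNF form of G:
  S -> S T2 | T0 X4 | T1 A | T3 T3
  A -> T0 T1 | T2 A
  T0 -> a
  T1 -> c
  T2 -> b
  T3 -> d
  X4 -> T0 T0

Fill CYK table bottom-up (cells [i..j] with 2 ≤ i ≤ j ≤ 3 only):
  T[2,2] 'a' = {T0}  orig:{}
  T[3,3] 'c' = {T1}  orig:{}
  T[2,3] 'ac' = {A}

Original NTs in T[2,3] deriving "ac": ["A"]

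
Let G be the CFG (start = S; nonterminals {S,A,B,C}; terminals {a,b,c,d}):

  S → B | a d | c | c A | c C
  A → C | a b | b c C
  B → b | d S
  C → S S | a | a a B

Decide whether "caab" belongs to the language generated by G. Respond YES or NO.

CNF form of G:
  S -> T0 T3 | T2 A | T2 C | T3 S | b | c
  A -> S S | T0 T1 | T0 X4 | T1 X5 | a
  B -> T3 S | b
  C -> S S | T0 X6 | a
  T0 -> a
  T1 -> b
  T2 -> c
  T3 -> d
  X4 -> T0 B
  X5 -> T2 C
  X6 -> T0 B

CYK table (by increasing span):
  T[0,0] 'c' = {S,T2}  orig:{S}
  T[1,1] 'a' = {A,C,T0}  orig:{A,C}
  T[2,2] 'a' = {A,C,T0}  orig:{A,C}
  T[3,3] 'b' = {B,S,T1}  orig:{B,S}
  T[0,1] 'ca' = {S,X5}  orig:{S}
  T[1,2] 'aa' = ∅
  T[2,3] 'ab' = {A,X4,X6}  orig:{A}
  T[0,2] 'caa' = ∅
  T[1,3] 'aab' = {A,C}
  T[0,3] 'caab' = {S,X5}  orig:{S}

S ∈ T[0,3] ⇒ YES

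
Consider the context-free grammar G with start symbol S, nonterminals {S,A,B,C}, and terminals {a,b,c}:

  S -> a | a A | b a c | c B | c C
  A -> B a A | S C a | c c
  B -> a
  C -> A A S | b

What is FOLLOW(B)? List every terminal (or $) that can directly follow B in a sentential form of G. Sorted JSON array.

Compute FIRST by fixpoint:
round 1:
  A via A→c c: +{c}
  B via B→a: +{a}
  C via C→A A S: +{c}
  C via C→b: +{b}
  S via S→a: +{a}
  S via S→b a c: +{b}
  S via S→c B: +{c}
  FIRST(S)={a,b,c}  FIRST(A)={c}  FIRST(B)={a}  FIRST(C)={b,c}
round 2:
  A via A→B a A: +{a}
  A via A→S C a: +{b}
  C via C→A A S: +{a}
  FIRST(S)={a,b,c}  FIRST(A)={a,b,c}  FIRST(B)={a}  FIRST(C)={a,b,c}
round 3: (no change)
  FIRST(S)={a,b,c}  FIRST(A)={a,b,c}  FIRST(B)={a}  FIRST(C)={a,b,c}

FOLLOW sets:
initialize: $ ∈ FOLLOW(S)
[1]
  A→B a A: FOLLOW(B) ⊇ FIRST(a) = {a}; new: +{a}
  A→S C a: FOLLOW(S) ⊇ FIRST(C) = {a,b,c}; new: +{a,b,c}
  A→S C a: FOLLOW(C) ⊇ FIRST(a) = {a}; new: +{a}
  C→A A S: FOLLOW(A) ⊇ FIRST(A) = {a,b,c}; new: +{a,b,c}
  S→a A: FOLLOW(A) ⊇ FOLLOW(S) ⊇ {$,a,b,c}; new: +{$}
  S→c B: FOLLOW(B) ⊇ FOLLOW(S) ⊇ {$,a,b,c}; new: +{$,b,c}
  S→c C: FOLLOW(C) ⊇ FOLLOW(S) ⊇ {$,a,b,c}; new: +{$,b,c}
  S: {$,a,b,c}  A: {$,a,b,c}  B: {$,a,b,c}  C: {$,a,b,c}
[2] (no change)
  S: {$,a,b,c}  A: {$,a,b,c}  B: {$,a,b,c}  C: {$,a,b,c}

FOLLOW(B) = ["$", "a", "b", "c"]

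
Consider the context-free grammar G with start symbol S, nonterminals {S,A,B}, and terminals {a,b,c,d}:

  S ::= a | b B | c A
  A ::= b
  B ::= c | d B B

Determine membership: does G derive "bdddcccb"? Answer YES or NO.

Convert to CNF:
  S -> T1 B | T2 A | a
  A -> b
  B -> T0 X3 | c
  T0 -> d
  T1 -> b
  T2 -> c
  X3 -> B B

Fill CYK table bottom-up:
  T[0,0] 'b' = {A,T1}  orig:{A}
  T[1,1] 'd' = {T0}  orig:{}
  T[2,2] 'd' = {T0}  orig:{}
  T[3,3] 'd' = {T0}  orig:{}
  T[4,4] 'c' = {B,T2}  orig:{B}
  T[5,5] 'c' = {B,T2}  orig:{B}
  T[6,6] 'c' = {B,T2}  orig:{B}
  T[7,7] 'b' = {A,T1}  orig:{A}
  T[0,1] 'bd' = ∅
  T[1,2] 'dd' = ∅
  T[2,3] 'dd' = ∅
  T[3,4] 'dc' = ∅
  T[4,5] 'cc' = {X3}  orig:{}
  T[5,6] 'cc' = {X3}  orig:{}
  T[6,7] 'cb' = {S}
  T[0,2] 'bdd' = ∅
  T[1,3] 'ddd' = ∅
  T[2,4] 'ddc' = ∅
  T[3,5] 'dcc' = {B}
  T[4,6] 'ccc' = ∅
  T[5,7] 'ccb' = ∅
  T[0,3] 'bddd' = ∅
  T[1,4] 'dddc' = ∅
  T[2,5] 'ddcc' = ∅
  T[3,6] 'dccc' = {X3}  orig:{}
  T[4,7] 'cccb' = ∅
  T[0,4] 'bdddc' = ∅
  T[1,5] 'dddcc' = ∅
  T[2,6] 'ddccc' = {B}
  T[3,7] 'dcccb' = ∅
  T[0,5] 'bdddcc' = ∅
  T[1,6] 'dddccc' = ∅
  T[2,7] 'ddcccb' = ∅
  T[0,6] 'bdddccc' = ∅
  T[1,7] 'dddcccb' = ∅
  T[0,7] 'bdddcccb' = ∅

S ∉ T[0,7] ⇒ NO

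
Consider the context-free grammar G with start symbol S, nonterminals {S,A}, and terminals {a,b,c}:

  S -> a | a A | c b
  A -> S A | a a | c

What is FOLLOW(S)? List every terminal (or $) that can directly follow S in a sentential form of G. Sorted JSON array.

FIRST iteration:
pass 1:
  A via A→a a: +{a}
  A via A→c: +{c}
  S via S→a: +{a}
  S via S→c b: +{c}
  FIRST[S]={a,c}  FIRST[A]={a,c}
pass 2: (no change)
  FIRST[S]={a,c}  FIRST[A]={a,c}

FOLLOW sets:
initialize: $ ∈ FOLLOW(S)
pass 1:
  A→S A: FOLLOW(S) ⊇ FIRST(A) = {a,c}; new: +{a,c}
  S→a A: FOLLOW(A) ⊇ FOLLOW(S) ⊇ {$,a,c}; new: +{$,a,c}
  FOLLOW(S)={$,a,c}  FOLLOW(A)={$,a,c}
pass 2: (stable)
  FOLLOW(S)={$,a,c}  FOLLOW(A)={$,a,c}

FOLLOW(S) = ["$", "a", "c"]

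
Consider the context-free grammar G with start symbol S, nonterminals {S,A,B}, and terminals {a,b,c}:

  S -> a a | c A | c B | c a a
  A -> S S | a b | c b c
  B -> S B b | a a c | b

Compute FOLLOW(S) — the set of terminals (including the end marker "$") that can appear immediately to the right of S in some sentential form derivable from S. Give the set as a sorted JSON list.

Compute FIRST by fixpoint:
round 1:
  A via A→a b: +{a}
  A via A→c b c: +{c}
  B via B→a a c: +{a}
  B via B→b: +{b}
  S via S→a a: +{a}
  S via S→c A: +{c}
  S: {a,c}  A: {a,c}  B: {a,b}
round 2:
  B via B→S B b: +{c}
  S: {a,c}  A: {a,c}  B: {a,b,c}
round 3: (stable)
  S: {a,c}  A: {a,c}  B: {a,b,c}

Compute FOLLOW by fixpoint:
FOLLOW(S) := {$}
round 1:
  A→S S: FOLLOW(S) ⊇ FIRST(S) = {a,c}; new: +{a,c}
  B→S B b: FOLLOW(S) ⊇ FIRST(B) = {a,b,c}; new: +{b}
  B→S B b: FOLLOW(B) ⊇ FIRST(b) = {b}; new: +{b}
  S→c A: FOLLOW(A) ⊇ FOLLOW(S) ⊇ {$,a,b,c}; new: +{$,a,b,c}
  S→c B: FOLLOW(B) ⊇ FOLLOW(S) ⊇ {$,a,b,c}; new: +{$,a,c}
  FOLLOW[S]={$,a,b,c}  FOLLOW[A]={$,a,b,c}  FOLLOW[B]={$,a,b,c}
round 2: (no change)
  FOLLOW[S]={$,a,b,c}  FOLLOW[A]={$,a,b,c}  FOLLOW[B]={$,a,b,c}

FOLLOW(S) = ["$", "a", "b", "c"]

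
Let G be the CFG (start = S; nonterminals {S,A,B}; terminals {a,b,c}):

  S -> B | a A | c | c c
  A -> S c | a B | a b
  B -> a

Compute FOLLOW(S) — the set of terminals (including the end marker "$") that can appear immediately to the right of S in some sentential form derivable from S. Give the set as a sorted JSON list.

FIRST sets, iterate to fixpoint:
iter 1:
  A via A→a B: +{a}
  B via B→a: +{a}
  S via S→B: +{a}
  S via S→c: +{c}
  FIRST[S]={a,c}  FIRST[A]={a}  FIRST[B]={a}
iter 2:
  A via A→S c: +{c}
  FIRST[S]={a,c}  FIRST[A]={a,c}  FIRST[B]={a}
iter 3: — fixpoint
  FIRST[S]={a,c}  FIRST[A]={a,c}  FIRST[B]={a}

FOLLOW iteration:
initialize: $ ∈ FOLLOW(S)
iter 1:
  A→S c: FOLLOW(S) ⊇ FIRST(c) = {c}; new: +{c}
  S→B: FOLLOW(B) ⊇ FOLLOW(S) ⊇ {$,c}; new: +{$,c}
  S→a A: FOLLOW(A) ⊇ FOLLOW(S) ⊇ {$,c}; new: +{$,c}
  FOLLOW[S]={$,c}  FOLLOW[A]={$,c}  FOLLOW[B]={$,c}
iter 2: — fixpoint
  FOLLOW[S]={$,c}  FOLLOW[A]={$,c}  FOLLOW[B]={$,c}

FOLLOW(S) = ["$", "c"]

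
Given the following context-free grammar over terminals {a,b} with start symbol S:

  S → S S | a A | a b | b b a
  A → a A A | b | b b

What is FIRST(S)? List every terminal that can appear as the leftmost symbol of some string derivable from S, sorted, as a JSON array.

Compute FIRST by fixpoint:
[1]
  A via A→a A A: +{a}
  A via A→b: +{b}
  S via S→a A: +{a}
  S via S→b b a: +{b}
  FIRST(S)={a,b}  FIRST(A)={a,b}
[2] done
  FIRST(S)={a,b}  FIRST(A)={a,b}

FIRST(S) = ["a", "b"]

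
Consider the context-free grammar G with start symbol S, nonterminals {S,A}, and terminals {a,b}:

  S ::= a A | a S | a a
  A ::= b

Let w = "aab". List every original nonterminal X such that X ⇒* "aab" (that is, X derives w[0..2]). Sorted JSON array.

CNF form of G:
  S -> T0 A | T0 S | T0 T0
  A -> b
  T0 -> a

CYK table (by increasing span) (cells [i..j] with 0 ≤ i ≤ j ≤ 2 only):
  cell(0,0) a: {T0}  orig:{}
  cell(1,1) a: {T0}  orig:{}
  cell(2,2) b: {A}
  cell(0,1) aa: {S}
  cell(1,2) ab: {S}
  cell(0,2) aab: {S}

Original NTs in T[0,2] deriving "aab": ["S"]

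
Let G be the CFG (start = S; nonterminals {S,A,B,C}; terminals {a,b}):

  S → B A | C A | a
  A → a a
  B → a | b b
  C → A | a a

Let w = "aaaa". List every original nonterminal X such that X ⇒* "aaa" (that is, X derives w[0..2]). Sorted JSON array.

Convert to CNF:
  S -> B A | C A | a
  A -> T0 T0
  B -> T1 T1 | a
  C -> T0 T0
  T0 -> a
  T1 -> b

Fill CYK table bottom-up (cells [i..j] with 0 ≤ i ≤ j ≤ 2 only):
  cell(0,0) a: {B,S,T0}  orig:{B,S}
  cell(1,1) a: {B,S,T0}  orig:{B,S}
  cell(2,2) a: {B,S,T0}  orig:{B,S}
  cell(0,1) aa: {A,C}
  cell(1,2) aa: {A,C}
  cell(0,2) aaa: {S}

Original NTs in T[0,2] deriving "aaa": ["S"]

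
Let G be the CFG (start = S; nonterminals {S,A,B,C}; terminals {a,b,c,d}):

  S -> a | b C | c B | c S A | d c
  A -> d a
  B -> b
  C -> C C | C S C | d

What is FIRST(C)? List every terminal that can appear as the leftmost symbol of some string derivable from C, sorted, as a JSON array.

Compute FIRST by fixpoint:
pass 1:
  A via A→d a: +{d}
  B via B→b: +{b}
  C via C→d: +{d}
  S via S→a: +{a}
  S via S→b C: +{b}
  S via S→c B: +{c}
  S via S→d c: +{d}
  FIRST[S]={a,b,c,d}  FIRST[A]={d}  FIRST[B]={b}  FIRST[C]={d}
pass 2: — fixpoint
  FIRST[S]={a,b,c,d}  FIRST[A]={d}  FIRST[B]={b}  FIRST[C]={d}

FIRST(C) = ["d"]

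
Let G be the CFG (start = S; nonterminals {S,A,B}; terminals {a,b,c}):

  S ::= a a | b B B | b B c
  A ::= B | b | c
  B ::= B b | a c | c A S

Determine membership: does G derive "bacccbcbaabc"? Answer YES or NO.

CNF form of G:
  S -> T0 X5 | T0 X6 | T1 T1
  A -> B T0 | T1 T2 | T2 X3 | b | c
  B -> B T0 | T1 T2 | T2 X4
  T0 -> b
  T1 -> a
  T2 -> c
  X3 -> A S
  X4 -> A S
  X5 -> B B
  X6 -> B T2

Fill CYK table bottom-up:
  [0..0]={A,T0}  "b"  orig:{A}
  [1..1]={T1}  "a"  orig:{}
  [2..2]={A,T2}  "c"  orig:{A}
  [3..3]={A,T2}  "c"  orig:{A}
  [4..4]={A,T2}  "c"  orig:{A}
  [5..5]={A,T0}  "b"  orig:{A}
  [6..6]={A,T2}  "c"  orig:{A}
  [7..7]={A,T0}  "b"  orig:{A}
  [8..8]={T1}  "a"  orig:{}
  [9..9]={T1}  "a"  orig:{}
  [10..10]={A,T0}  "b"  orig:{A}
  [11..11]={A,T2}  "c"  orig:{A}
  [0..1]=∅  "ba"
  [1..2]={A,B}  "ac"
  [2..3]=∅  "cc"
  [3..4]=∅  "cc"
  [4..5]=∅  "cb"
  [5..6]=∅  "bc"
  [6..7]=∅  "cb"
  [7..8]=∅  "ba"
  [8..9]={S}  "aa"
  [9..10]=∅  "ab"
  [10..11]=∅  "bc"
  [0..2]=∅  "bac"
  [1..3]={X6}  "acc"  orig:{}
  [2..4]=∅  "ccc"
  [3..5]=∅  "ccb"
  [4..6]=∅  "cbc"
  [5..7]=∅  "bcb"
  [6..8]=∅  "cba"
  [7..9]={X3,X4}  "baa"  orig:{}
  [8..10]=∅  "aab"
  [9..11]=∅  "abc"
  [0..3]={S}  "bacc"
  [1..4]=∅  "accc"
  [2..5]=∅  "cccb"
  [3..6]=∅  "ccbc"
  [4..7]=∅  "cbcb"
  [5..8]=∅  "bcba"
  [6..9]={A,B}  "cbaa"
  [7..10]=∅  "baab"
  [8..11]=∅  "aabc"
  [0..4]=∅  "baccc"
  [1..5]=∅  "acccb"
  [2..6]=∅  "cccbc"
  [3..7]=∅  "ccbcb"
  [4..8]=∅  "cbcba"
  [5..9]=∅  "bcbaa"
  [6..10]={A,B}  "cbaab"
  [7..11]=∅  "baabc"
  [0..5]=∅  "bacccb"
  [1..6]=∅  "acccbc"
  [2..7]=∅  "cccbcb"
  [3..8]=∅  "ccbcba"
  [4..9]=∅  "cbcbaa"
  [5..10]=∅  "bcbaab"
  [6..11]={X6}  "cbaabc"  orig:{}
  [0..6]=∅  "bacccbc"
  [1..7]=∅  "acccbcb"
  [2..8]=∅  "cccbcba"
  [3..9]=∅  "ccbcbaa"
  [4..10]=∅  "cbcbaab"
  [5..11]={S}  "bcbaabc"
  [0..7]=∅  "bacccbcb"
  [1..8]=∅  "acccbcba"
  [2..9]=∅  "cccbcbaa"
  [3..10]=∅  "ccbcbaab"
  [4..11]={X3,X4}  "cbcbaabc"  orig:{}
  [0..8]=∅  "bacccbcba"
  [1..9]=∅  "acccbcbaa"
  [2..10]=∅  "cccbcbaab"
  [3..11]={A,B}  "ccbcbaabc"
  [0..9]=∅  "bacccbcbaa"
  [1..10]=∅  "acccbcbaab"
  [2..11]=∅  "cccbcbaabc"
  [0..10]=∅  "bacccbcbaab"
  [1..11]={X5}  "acccbcbaabc"  orig:{}
  [0..11]={S}  "bacccbcbaabc"

S ∈ T[0,11] ⇒ YES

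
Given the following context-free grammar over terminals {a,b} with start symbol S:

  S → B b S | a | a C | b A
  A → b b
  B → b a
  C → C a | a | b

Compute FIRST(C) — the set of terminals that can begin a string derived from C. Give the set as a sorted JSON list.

Compute FIRST by fixpoint:
pass 1:
  A via A→b b: +{b}
  B via B→b a: +{b}
  C via C→a: +{a}
  C via C→b: +{b}
  S via S→B b S: +{b}
  S via S→a: +{a}
  S: {a,b}  A: {b}  B: {b}  C: {a,b}
pass 2: (no change)
  S: {a,b}  A: {b}  B: {b}  C: {a,b}

FIRST(C) = ["a", "b"]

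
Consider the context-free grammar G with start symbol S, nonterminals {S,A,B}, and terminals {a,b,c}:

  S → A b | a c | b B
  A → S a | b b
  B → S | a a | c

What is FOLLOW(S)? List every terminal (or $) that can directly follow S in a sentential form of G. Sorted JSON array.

FIRST sets, iterate to fixpoint:
iter 1:
  A via A→b b: +{b}
  B via B→a a: +{a}
  B via B→c: +{c}
  S via S→A b: +{b}
  S via S→a c: +{a}
  FIRST(S)={a,b}  FIRST(A)={b}  FIRST(B)={a,c}
iter 2:
  A via A→S a: +{a}
  B via B→S: +{b}
  FIRST(S)={a,b}  FIRST(A)={a,b}  FIRST(B)={a,b,c}
iter 3: (no change)
  FIRST(S)={a,b}  FIRST(A)={a,b}  FIRST(B)={a,b,c}

FOLLOW iteration:
initialize: $ ∈ FOLLOW(S)
round 1:
  A→S a: FOLLOW(S) ⊇ FIRST(a) = {a}; new: +{a}
  S→A b: FOLLOW(A) ⊇ FIRST(b) = {b}; new: +{b}
  S→b B: FOLLOW(B) ⊇ FOLLOW(S) ⊇ {$,a}; new: +{$,a}
  FOLLOW[S]={$,a}  FOLLOW[A]={b}  FOLLOW[B]={$,a}
round 2: (stable)
  FOLLOW[S]={$,a}  FOLLOW[A]={b}  FOLLOW[B]={$,a}

FOLLOW(S) = ["$", "a"]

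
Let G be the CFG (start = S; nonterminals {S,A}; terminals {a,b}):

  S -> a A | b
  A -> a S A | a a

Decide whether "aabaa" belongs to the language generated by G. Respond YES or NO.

CNF form of G:
  S -> T0 A | b
  A -> T0 T0 | T0 X1
  T0 -> a
  X1 -> S A

Fill CYK table bottom-up:
  T[0,0] 'a' = {T0}  orig:{}
  T[1,1] 'a' = {T0}  orig:{}
  T[2,2] 'b' = {S}
  T[3,3] 'a' = {T0}  orig:{}
  T[4,4] 'a' = {T0}  orig:{}
  T[0,1] 'aa' = {A}
  T[1,2] 'ab' = ∅
  T[2,3] 'ba' = ∅
  T[3,4] 'aa' = {A}
  T[0,2] 'aab' = ∅
  T[1,3] 'aba' = ∅
  T[2,4] 'baa' = {X1}  orig:{}
  T[0,3] 'aaba' = ∅
  T[1,4] 'abaa' = {A}
  T[0,4] 'aabaa' = {S}

S ∈ T[0,4] ⇒ YES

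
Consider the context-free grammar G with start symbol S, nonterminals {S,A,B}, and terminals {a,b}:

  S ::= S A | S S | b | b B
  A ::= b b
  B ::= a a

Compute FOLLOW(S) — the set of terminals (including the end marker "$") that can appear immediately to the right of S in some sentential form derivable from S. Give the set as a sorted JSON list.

FIRST iteration:
[1]
  A via A→b b: +{b}
  B via B→a a: +{a}
  S via S→b: +{b}
  S: {b}  A: {b}  B: {a}
[2] (stable)
  S: {b}  A: {b}  B: {a}

FOLLOW iteration:
seed FOLLOW(S) with $
[1]
  S→S A: FOLLOW(S) ⊇ FIRST(A) = {b}; new: +{b}
  S→S A: FOLLOW(A) ⊇ FOLLOW(S) ⊇ {$,b}; new: +{$,b}
  S→b B: FOLLOW(B) ⊇ FOLLOW(S) ⊇ {$,b}; new: +{$,b}
  S: {$,b}  A: {$,b}  B: {$,b}
[2] done
  S: {$,b}  A: {$,b}  B: {$,b}

FOLLOW(S) = ["$", "b"]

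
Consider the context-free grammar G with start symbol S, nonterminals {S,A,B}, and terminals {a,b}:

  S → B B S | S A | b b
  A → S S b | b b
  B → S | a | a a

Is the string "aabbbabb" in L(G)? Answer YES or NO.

Convert to CNF:
  S -> B X4 | S A | T0 T0
  A -> S X2 | T0 T0
  B -> B X3 | S A | T0 T0 | T1 T1 | a
  T0 -> b
  T1 -> a
  X2 -> S T0
  X3 -> B S
  X4 -> B S

CYK fill:
  T[0,0] 'a' = {B,T1}  orig:{B}
  T[1,1] 'a' = {B,T1}  orig:{B}
  T[2,2] 'b' = {T0}  orig:{}
  T[3,3] 'b' = {T0}  orig:{}
  T[4,4] 'b' = {T0}  orig:{}
  T[5,5] 'a' = {B,T1}  orig:{B}
  T[6,6] 'b' = {T0}  orig:{}
  T[7,7] 'b' = {T0}  orig:{}
  T[0,1] 'aa' = {B}
  T[1,2] 'ab' = ∅
  T[2,3] 'bb' = {A,B,S}
  T[3,4] 'bb' = {A,B,S}
  T[4,5] 'ba' = ∅
  T[5,6] 'ab' = ∅
  T[6,7] 'bb' = {A,B,S}
  T[0,2] 'aab' = ∅
  T[1,3] 'abb' = {X3,X4}  orig:{}
  T[2,4] 'bbb' = {X2}  orig:{}
  T[3,5] 'bba' = ∅
  T[4,6] 'bab' = ∅
  T[5,7] 'abb' = {X3,X4}  orig:{}
  T[0,3] 'aabb' = {B,S,X3,X4}  orig:{B,S}
  T[1,4] 'abbb' = ∅
  T[2,5] 'bbba' = ∅
  T[3,6] 'bbab' = ∅
  T[4,7] 'babb' = ∅
  T[0,4] 'aabbb' = {X2}  orig:{}
  T[1,5] 'abbba' = ∅
  T[2,6] 'bbbab' = ∅
  T[3,7] 'bbabb' = {B,S}
  T[0,5] 'aabbba' = ∅
  T[1,6] 'abbbab' = ∅
  T[2,7] 'bbbabb' = ∅
  T[0,6] 'aabbbab' = ∅
  T[1,7] 'abbbabb' = ∅
  T[0,7] 'aabbbabb' = ∅

S ∉ T[0,7] ⇒ NO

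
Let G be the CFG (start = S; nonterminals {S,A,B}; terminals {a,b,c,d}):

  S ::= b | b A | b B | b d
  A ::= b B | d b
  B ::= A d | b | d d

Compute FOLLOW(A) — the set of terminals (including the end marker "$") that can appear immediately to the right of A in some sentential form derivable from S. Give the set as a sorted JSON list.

Compute FIRST by fixpoint:
[1]
  A via A→b B: +{b}
  A via A→d b: +{d}
  B via B→A d: +{b,d}
  S via S→b: +{b}
  S: {b}  A: {b,d}  B: {b,d}
[2] — fixpoint
  S: {b}  A: {b,d}  B: {b,d}

Compute FOLLOW by fixpoint:
FOLLOW(S) := {$}
pass 1:
  B→A d: FOLLOW(A) ⊇ FIRST(d) = {d}; new: +{d}
  S→b A: FOLLOW(A) ⊇ FOLLOW(S) ⊇ {$}; new: +{$}
  S→b B: FOLLOW(B) ⊇ FOLLOW(S) ⊇ {$}; new: +{$}
  S: {$}  A: {$,d}  B: {$}
pass 2:
  A→b B: FOLLOW(B) ⊇ FOLLOW(A) ⊇ {$,d}; new: +{d}
  S: {$}  A: {$,d}  B: {$,d}
pass 3: (stable)
  S: {$}  A: {$,d}  B: {$,d}

FOLLOW(A) = ["$", "d"]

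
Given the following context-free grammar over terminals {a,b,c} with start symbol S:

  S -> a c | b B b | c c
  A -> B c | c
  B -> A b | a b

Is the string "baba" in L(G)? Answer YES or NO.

Convert to CNF:
  S -> T0 T0 | T1 X3 | T2 T0
  A -> B T0 | c
  B -> A T1 | T2 T1
  T0 -> c
  T1 -> b
  T2 -> a
  X3 -> B T1

CYK table (by increasing span):
  cell(0,0) b: {T1}  orig:{}
  cell(1,1) a: {T2}  orig:{}
  cell(2,2) b: {T1}  orig:{}
  cell(3,3) a: {T2}  orig:{}
  cell(0,1) ba: ∅
  cell(1,2) ab: {B}
  cell(2,3) ba: ∅
  cell(0,2) bab: ∅
  cell(1,3) aba: ∅
  cell(0,3) baba: ∅

S ∉ T[0,3] ⇒ NO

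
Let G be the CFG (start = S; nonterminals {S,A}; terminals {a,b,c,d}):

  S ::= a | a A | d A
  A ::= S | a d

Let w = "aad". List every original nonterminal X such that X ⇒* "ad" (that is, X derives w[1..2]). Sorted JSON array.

CNF form of G:
  S -> T0 A | T1 A | a
  A -> T0 A | T0 T1 | T1 A | a
  T0 -> a
  T1 -> d

CYK fill (cells [i..j] with 1 ≤ i ≤ j ≤ 2 only):
  T[1,1] 'a' = {A,S,T0}  orig:{A,S}
  T[2,2] 'd' = {T1}  orig:{}
  T[1,2] 'ad' = {A}

Original NTs in T[1,2] deriving "ad": ["A"]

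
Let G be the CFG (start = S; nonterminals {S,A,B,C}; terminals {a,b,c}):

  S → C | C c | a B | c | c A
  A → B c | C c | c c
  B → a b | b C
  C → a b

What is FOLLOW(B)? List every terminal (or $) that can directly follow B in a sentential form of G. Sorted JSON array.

FIRST iteration:
pass 1:
  A via A→c c: +{c}
  B via B→a b: +{a}
  B via B→b C: +{b}
  C via C→a b: +{a}
  S via S→C: +{a}
  S via S→c: +{c}
  S: {a,c}  A: {c}  B: {a,b}  C: {a}
pass 2:
  A via A→B c: +{a,b}
  S: {a,c}  A: {a,b,c}  B: {a,b}  C: {a}
pass 3: (stable)
  S: {a,c}  A: {a,b,c}  B: {a,b}  C: {a}

Compute FOLLOW by fixpoint:
initialize: $ ∈ FOLLOW(S)
pass 1:
  A→B c: FOLLOW(B) ⊇ FIRST(c) = {c}; new: +{c}
  A→C c: FOLLOW(C) ⊇ FIRST(c) = {c}; new: +{c}
  S→C: FOLLOW(C) ⊇ FOLLOW(S) ⊇ {$}; new: +{$}
  S→a B: FOLLOW(B) ⊇ FOLLOW(S) ⊇ {$}; new: +{$}
  S→c A: FOLLOW(A) ⊇ FOLLOW(S) ⊇ {$}; new: +{$}
  S: {$}  A: {$}  B: {$,c}  C: {$,c}
pass 2: — fixpoint
  S: {$}  A: {$}  B: {$,c}  C: {$,c}

FOLLOW(B) = ["$", "c"]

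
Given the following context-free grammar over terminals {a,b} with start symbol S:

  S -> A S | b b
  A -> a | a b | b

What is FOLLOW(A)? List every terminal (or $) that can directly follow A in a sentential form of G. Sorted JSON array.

FIRST sets, iterate to fixpoint:
pass 1:
  A via A→a: +{a}
  A via A→b: +{b}
  S via S→A S: +{a,b}
  FIRST(S)={a,b}  FIRST(A)={a,b}
pass 2: (stable)
  FIRST(S)={a,b}  FIRST(A)={a,b}

FOLLOW sets:
FOLLOW(S) := {$}
round 1:
  S→A S: FOLLOW(A) ⊇ FIRST(S) = {a,b}; new: +{a,b}
  S: {$}  A: {a,b}
round 2: — fixpoint
  S: {$}  A: {a,b}

FOLLOW(A) = ["a", "b"]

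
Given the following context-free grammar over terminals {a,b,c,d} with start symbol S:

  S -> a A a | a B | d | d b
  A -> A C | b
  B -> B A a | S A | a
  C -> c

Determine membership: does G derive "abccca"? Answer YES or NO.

CNF form of G:
  S -> T0 B | T0 X4 | T1 T2 | d
  A -> A C | b
  B -> B X3 | S A | a
  C -> c
  T0 -> a
  T1 -> d
  T2 -> b
  X3 -> A T0
  X4 -> A T0

CYK fill:
  [0..0]={B,T0}  "a"  orig:{B}
  [1..1]={A,T2}  "b"  orig:{A}
  [2..2]={C}  "c"
  [3..3]={C}  "c"
  [4..4]={C}  "c"
  [5..5]={B,T0}  "a"  orig:{B}
  [0..1]=∅  "ab"
  [1..2]={A}  "bc"
  [2..3]=∅  "cc"
  [3..4]=∅  "cc"
  [4..5]=∅  "ca"
  [0..2]=∅  "abc"
  [1..3]={A}  "bcc"
  [2..4]=∅  "ccc"
  [3..5]=∅  "cca"
  [0..3]=∅  "abcc"
  [1..4]={A}  "bccc"
  [2..5]=∅  "ccca"
  [0..4]=∅  "abccc"
  [1..5]={X3,X4}  "bccca"  orig:{}
  [0..5]={B,S}  "abccca"

S ∈ T[0,5] ⇒ YES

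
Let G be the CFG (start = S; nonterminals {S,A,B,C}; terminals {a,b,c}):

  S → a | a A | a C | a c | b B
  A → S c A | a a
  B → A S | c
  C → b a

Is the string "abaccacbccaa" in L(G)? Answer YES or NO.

CNF form of G:
  S -> T1 A | T1 C | T1 T0 | T2 B | a
  A -> S X3 | T1 T1
  B -> A S | c
  C -> T2 T1
  T0 -> c
  T1 -> a
  T2 -> b
  X3 -> T0 A

CYK table (by increasing span):
  [0..0]={S,T1}  "a"  orig:{S}
  [1..1]={T2}  "b"  orig:{}
  [2..2]={S,T1}  "a"  orig:{S}
  [3..3]={B,T0}  "c"  orig:{B}
  [4..4]={B,T0}  "c"  orig:{B}
  [5..5]={S,T1}  "a"  orig:{S}
  [6..6]={B,T0}  "c"  orig:{B}
  [7..7]={T2}  "b"  orig:{}
  [8..8]={B,T0}  "c"  orig:{B}
  [9..9]={B,T0}  "c"  orig:{B}
  [10..10]={S,T1}  "a"  orig:{S}
  [11..11]={S,T1}  "a"  orig:{S}
  [0..1]=∅  "ab"
  [1..2]={C}  "ba"
  [2..3]={S}  "ac"
  [3..4]=∅  "cc"
  [4..5]=∅  "ca"
  [5..6]={S}  "ac"
  [6..7]=∅  "cb"
  [7..8]={S}  "bc"
  [8..9]=∅  "cc"
  [9..10]=∅  "ca"
  [10..11]={A}  "aa"
  [0..2]={S}  "aba"
  [1..3]=∅  "bac"
  [2..4]=∅  "acc"
  [3..5]=∅  "cca"
  [4..6]=∅  "cac"
  [5..7]=∅  "acb"
  [6..8]=∅  "cbc"
  [7..9]=∅  "bcc"
  [8..10]=∅  "cca"
  [9..11]={X3}  "caa"  orig:{}
  [0..3]=∅  "abac"
  [1..4]=∅  "bacc"
  [2..5]=∅  "acca"
  [3..6]=∅  "ccac"
  [4..7]=∅  "cacb"
  [5..8]=∅  "acbc"
  [6..9]=∅  "cbcc"
  [7..10]=∅  "bcca"
  [8..11]=∅  "ccaa"
  [0..4]=∅  "abacc"
  [1..5]=∅  "bacca"
  [2..6]=∅  "accac"
  [3..7]=∅  "ccacb"
  [4..8]=∅  "cacbc"
  [5..9]=∅  "acbcc"
  [6..10]=∅  "cbcca"
  [7..11]={A}  "bccaa"
  [0..5]=∅  "abacca"
  [1..6]=∅  "baccac"
  [2..7]=∅  "accacb"
  [3..8]=∅  "ccacbc"
  [4..9]=∅  "cacbcc"
  [5..10]=∅  "acbcca"
  [6..11]={X3}  "cbccaa"  orig:{}
  [0..6]=∅  "abaccac"
  [1..7]=∅  "baccacb"
  [2..8]=∅  "accacbc"
  [3..9]=∅  "ccacbcc"
  [4..10]=∅  "cacbcca"
  [5..11]={A}  "acbccaa"
  [0..7]=∅  "abaccacb"
  [1..8]=∅  "baccacbc"
  [2..9]=∅  "accacbcc"
  [3..10]=∅  "ccacbcca"
  [4..11]={X3}  "cacbccaa"  orig:{}
  [0..8]=∅  "abaccacbc"
  [1..9]=∅  "baccacbcc"
  [2..10]=∅  "accacbcca"
  [3..11]=∅  "ccacbccaa"
  [0..9]=∅  "abaccacbcc"
  [1..10]=∅  "baccacbcca"
  [2..11]={A}  "accacbccaa"
  [0..10]=∅  "abaccacbcca"
  [1..11]=∅  "baccacbccaa"
  [0..11]=∅  "abaccacbccaa"

S ∉ T[0,11] ⇒ NO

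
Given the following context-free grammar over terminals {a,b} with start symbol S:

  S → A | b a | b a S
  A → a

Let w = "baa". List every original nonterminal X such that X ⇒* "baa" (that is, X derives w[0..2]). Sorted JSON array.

Convert to CNF:
  S -> T0 T1 | T0 X2 | a
  A -> a
  T0 -> b
  T1 -> a
  X2 -> T1 S

CYK table (by increasing span) (cells [i..j] with 0 ≤ i ≤ j ≤ 2 only):
  [0..0]={T0}  "b"  orig:{}
  [1..1]={A,S,T1}  "a"  orig:{A,S}
  [2..2]={A,S,T1}  "a"  orig:{A,S}
  [0..1]={S}  "ba"
  [1..2]={X2}  "aa"  orig:{}
  [0..2]={S}  "baa"

Original NTs in T[0,2] deriving "baa": ["S"]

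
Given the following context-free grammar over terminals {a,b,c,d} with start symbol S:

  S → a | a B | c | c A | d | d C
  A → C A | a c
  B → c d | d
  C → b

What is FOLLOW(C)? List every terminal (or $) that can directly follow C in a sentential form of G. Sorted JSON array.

Compute FIRST by fixpoint:
round 1:
  A via A→a c: +{a}
  B via B→c d: +{c}
  B via B→d: +{d}
  C via C→b: +{b}
  S via S→a: +{a}
  S via S→c: +{c}
  S via S→d: +{d}
  FIRST(S)={a,c,d}  FIRST(A)={a}  FIRST(B)={c,d}  FIRST(C)={b}
round 2:
  A via A→C A: +{b}
  FIRST(S)={a,c,d}  FIRST(A)={a,b}  FIRST(B)={c,d}  FIRST(C)={b}
round 3: done
  FIRST(S)={a,c,d}  FIRST(A)={a,b}  FIRST(B)={c,d}  FIRST(C)={b}

FOLLOW iteration:
initialize: $ ∈ FOLLOW(S)
[1]
  A→C A: FOLLOW(C) ⊇ FIRST(A) = {a,b}; new: +{a,b}
  S→a B: FOLLOW(B) ⊇ FOLLOW(S) ⊇ {$}; new: +{$}
  S→c A: FOLLOW(A) ⊇ FOLLOW(S) ⊇ {$}; new: +{$}
  S→d C: FOLLOW(C) ⊇ FOLLOW(S) ⊇ {$}; new: +{$}
  FOLLOW(S)={$}  FOLLOW(A)={$}  FOLLOW(B)={$}  FOLLOW(C)={$,a,b}
[2] done
  FOLLOW(S)={$}  FOLLOW(A)={$}  FOLLOW(B)={$}  FOLLOW(C)={$,a,b}

FOLLOW(C) = ["$", "a", "b"]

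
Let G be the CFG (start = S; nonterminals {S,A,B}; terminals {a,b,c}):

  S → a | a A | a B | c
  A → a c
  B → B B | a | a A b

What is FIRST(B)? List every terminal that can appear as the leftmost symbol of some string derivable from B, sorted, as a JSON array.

Compute FIRST by fixpoint:
round 1:
  A via A→a c: +{a}
  B via B→a: +{a}
  S via S→a: +{a}
  S via S→c: +{c}
  FIRST(S)={a,c}  FIRST(A)={a}  FIRST(B)={a}
round 2: (no change)
  FIRST(S)={a,c}  FIRST(A)={a}  FIRST(B)={a}

FIRST(B) = ["a"]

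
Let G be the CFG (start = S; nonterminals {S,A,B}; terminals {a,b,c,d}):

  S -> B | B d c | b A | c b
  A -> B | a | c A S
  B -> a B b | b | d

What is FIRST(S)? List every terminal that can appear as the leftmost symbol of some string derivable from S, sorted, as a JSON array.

Compute FIRST by fixpoint:
iter 1:
  A via A→a: +{a}
  A via A→c A S: +{c}
  B via B→a B b: +{a}
  B via B→b: +{b}
  B via B→d: +{d}
  S via S→B: +{a,b,d}
  S via S→c b: +{c}
  FIRST(S)={a,b,c,d}  FIRST(A)={a,c}  FIRST(B)={a,b,d}
iter 2:
  A via A→B: +{b,d}
  FIRST(S)={a,b,c,d}  FIRST(A)={a,b,c,d}  FIRST(B)={a,b,d}
iter 3: done
  FIRST(S)={a,b,c,d}  FIRST(A)={a,b,c,d}  FIRST(B)={a,b,d}

FIRST(S) = ["a", "b", "c", "d"]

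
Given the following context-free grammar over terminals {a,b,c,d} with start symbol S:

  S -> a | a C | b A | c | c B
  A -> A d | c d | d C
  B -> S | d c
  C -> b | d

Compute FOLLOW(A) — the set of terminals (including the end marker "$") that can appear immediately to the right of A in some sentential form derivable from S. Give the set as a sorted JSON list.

Compute FIRST by fixpoint:
pass 1:
  A via A→c d: +{c}
  A via A→d C: +{d}
  B via B→d c: +{d}
  C via C→b: +{b}
  C via C→d: +{d}
  S via S→a: +{a}
  S via S→b A: +{b}
  S via S→c: +{c}
  FIRST[S]={a,b,c}  FIRST[A]={c,d}  FIRST[B]={d}  FIRST[C]={b,d}
pass 2:
  B via B→S: +{a,b,c}
  FIRST[S]={a,b,c}  FIRST[A]={c,d}  FIRST[B]={a,b,c,d}  FIRST[C]={b,d}
pass 3: — fixpoint
  FIRST[S]={a,b,c}  FIRST[A]={c,d}  FIRST[B]={a,b,c,d}  FIRST[C]={b,d}

FOLLOW sets:
initialize: $ ∈ FOLLOW(S)
round 1:
  A→A d: FOLLOW(A) ⊇ FIRST(d) = {d}; new: +{d}
  A→d C: FOLLOW(C) ⊇ FOLLOW(A) ⊇ {d}; new: +{d}
  S→a C: FOLLOW(C) ⊇ FOLLOW(S) ⊇ {$}; new: +{$}
  S→b A: FOLLOW(A) ⊇ FOLLOW(S) ⊇ {$}; new: +{$}
  S→c B: FOLLOW(B) ⊇ FOLLOW(S) ⊇ {$}; new: +{$}
  FOLLOW[S]={$}  FOLLOW[A]={$,d}  FOLLOW[B]={$}  FOLLOW[C]={$,d}
round 2: (no change)
  FOLLOW[S]={$}  FOLLOW[A]={$,d}  FOLLOW[B]={$}  FOLLOW[C]={$,d}

FOLLOW(A) = ["$", "d"]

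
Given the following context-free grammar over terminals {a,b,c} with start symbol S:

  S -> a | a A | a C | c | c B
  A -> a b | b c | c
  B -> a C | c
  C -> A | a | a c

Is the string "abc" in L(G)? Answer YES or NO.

CNF form of G:
  S -> T0 A | T0 C | T2 B | a | c
  A -> T0 T1 | T1 T2 | c
  B -> T0 C | c
  C -> T0 T1 | T0 T2 | T1 T2 | a | c
  T0 -> a
  T1 -> b
  T2 -> c

CYK fill:
  [0..0]={C,S,T0}  "a"  orig:{C,S}
  [1..1]={T1}  "b"  orig:{}
  [2..2]={A,B,C,S,T2}  "c"  orig:{A,B,C,S}
  [0..1]={A,C}  "ab"
  [1..2]={A,C}  "bc"
  [0..2]={B,S}  "abc"

S ∈ T[0,2] ⇒ YES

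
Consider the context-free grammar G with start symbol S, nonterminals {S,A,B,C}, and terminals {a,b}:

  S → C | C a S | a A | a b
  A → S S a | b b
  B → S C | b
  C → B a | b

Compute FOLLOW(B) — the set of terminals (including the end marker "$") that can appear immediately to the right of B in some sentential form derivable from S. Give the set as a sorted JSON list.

FIRST sets, iterate to fixpoint:
[1]
  A via A→b b: +{b}
  B via B→b: +{b}
  C via C→B a: +{b}
  S via S→C: +{b}
  S via S→a A: +{a}
  S: {a,b}  A: {b}  B: {b}  C: {b}
[2]
  A via A→S S a: +{a}
  B via B→S C: +{a}
  C via C→B a: +{a}
  S: {a,b}  A: {a,b}  B: {a,b}  C: {a,b}
[3] — fixpoint
  S: {a,b}  A: {a,b}  B: {a,b}  C: {a,b}

Compute FOLLOW by fixpoint:
initialize: $ ∈ FOLLOW(S)
iter 1:
  A→S S a: FOLLOW(S) ⊇ FIRST(S) = {a,b}; new: +{a,b}
  C→B a: FOLLOW(B) ⊇ FIRST(a) = {a}; new: +{a}
  S→C: FOLLOW(C) ⊇ FOLLOW(S) ⊇ {$,a,b}; new: +{$,a,b}
  S→a A: FOLLOW(A) ⊇ FOLLOW(S) ⊇ {$,a,b}; new: +{$,a,b}
  S: {$,a,b}  A: {$,a,b}  B: {a}  C: {$,a,b}
iter 2: — fixpoint
  S: {$,a,b}  A: {$,a,b}  B: {a}  C: {$,a,b}

FOLLOW(B) = ["a"]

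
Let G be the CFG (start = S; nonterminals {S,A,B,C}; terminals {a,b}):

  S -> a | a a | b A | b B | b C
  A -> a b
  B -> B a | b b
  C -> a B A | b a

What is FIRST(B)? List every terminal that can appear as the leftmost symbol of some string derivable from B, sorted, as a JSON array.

FIRST sets, iterate to fixpoint:
pass 1:
  A via A→a b: +{a}
  B via B→b b: +{b}
  C via C→a B A: +{a}
  C via C→b a: +{b}
  S via S→a: +{a}
  S via S→b A: +{b}
  FIRST[S]={a,b}  FIRST[A]={a}  FIRST[B]={b}  FIRST[C]={a,b}
pass 2: (stable)
  FIRST[S]={a,b}  FIRST[A]={a}  FIRST[B]={b}  FIRST[C]={a,b}

FIRST(B) = ["b"]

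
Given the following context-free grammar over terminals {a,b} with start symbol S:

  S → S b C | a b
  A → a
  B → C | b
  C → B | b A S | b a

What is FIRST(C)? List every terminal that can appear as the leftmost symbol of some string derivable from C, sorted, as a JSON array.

FIRST iteration:
iter 1:
  A via A→a: +{a}
  B via B→b: +{b}
  C via C→B: +{b}
  S via S→a b: +{a}
  FIRST[S]={a}  FIRST[A]={a}  FIRST[B]={b}  FIRST[C]={b}
iter 2: — fixpoint
  FIRST[S]={a}  FIRST[A]={a}  FIRST[B]={b}  FIRST[C]={b}

FIRST(C) = ["b"]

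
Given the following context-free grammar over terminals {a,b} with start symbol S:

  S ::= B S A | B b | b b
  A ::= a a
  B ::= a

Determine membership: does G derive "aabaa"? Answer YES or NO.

CNF form of G:
  S -> B T1 | B X2 | T1 T1
  A -> T0 T0
  B -> a
  T0 -> a
  T1 -> b
  X2 -> S A

Fill CYK table bottom-up:
  T[0,0] 'a' = {B,T0}  orig:{B}
  T[1,1] 'a' = {B,T0}  orig:{B}
  T[2,2] 'b' = {T1}  orig:{}
  T[3,3] 'a' = {B,T0}  orig:{B}
  T[4,4] 'a' = {B,T0}  orig:{B}
  T[0,1] 'aa' = {A}
  T[1,2] 'ab' = {S}
  T[2,3] 'ba' = ∅
  T[3,4] 'aa' = {A}
  T[0,2] 'aab' = ∅
  T[1,3] 'aba' = ∅
  T[2,4] 'baa' = ∅
  T[0,3] 'aaba' = ∅
  T[1,4] 'abaa' = {X2}  orig:{}
  T[0,4] 'aabaa' = {S}

S ∈ T[0,4] ⇒ YES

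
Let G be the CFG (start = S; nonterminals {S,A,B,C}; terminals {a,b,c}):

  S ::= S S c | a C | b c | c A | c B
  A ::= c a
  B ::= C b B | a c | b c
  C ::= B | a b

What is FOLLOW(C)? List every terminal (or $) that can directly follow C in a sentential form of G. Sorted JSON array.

FIRST sets, iterate to fixpoint:
[1]
  A via A→c a: +{c}
  B via B→a c: +{a}
  B via B→b c: +{b}
  C via C→B: +{a,b}
  S via S→a C: +{a}
  S via S→b c: +{b}
  S via S→c A: +{c}
  S: {a,b,c}  A: {c}  B: {a,b}  C: {a,b}
[2] (no change)
  S: {a,b,c}  A: {c}  B: {a,b}  C: {a,b}

Compute FOLLOW by fixpoint:
initialize: $ ∈ FOLLOW(S)
iter 1:
  B→C b B: FOLLOW(C) ⊇ FIRST(b) = {b}; new: +{b}
  C→B: FOLLOW(B) ⊇ FOLLOW(C) ⊇ {b}; new: +{b}
  S→S S c: FOLLOW(S) ⊇ FIRST(S) = {a,b,c}; new: +{a,b,c}
  S→a C: FOLLOW(C) ⊇ FOLLOW(S) ⊇ {$,a,b,c}; new: +{$,a,c}
  S→c A: FOLLOW(A) ⊇ FOLLOW(S) ⊇ {$,a,b,c}; new: +{$,a,b,c}
  S→c B: FOLLOW(B) ⊇ FOLLOW(S) ⊇ {$,a,b,c}; new: +{$,a,c}
  S: {$,a,b,c}  A: {$,a,b,c}  B: {$,a,b,c}  C: {$,a,b,c}
iter 2: — fixpoint
  S: {$,a,b,c}  A: {$,a,b,c}  B: {$,a,b,c}  C: {$,a,b,c}

FOLLOW(C) = ["$", "a", "b", "c"]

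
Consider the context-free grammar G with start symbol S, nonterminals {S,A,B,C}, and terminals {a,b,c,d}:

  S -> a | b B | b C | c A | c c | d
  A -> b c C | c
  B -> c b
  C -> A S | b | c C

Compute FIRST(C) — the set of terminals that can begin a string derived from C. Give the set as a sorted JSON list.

FIRST iteration:
round 1:
  A via A→b c C: +{b}
  A via A→c: +{c}
  B via B→c b: +{c}
  C via C→A S: +{b,c}
  S via S→a: +{a}
  S via S→b B: +{b}
  S via S→c A: +{c}
  S via S→d: +{d}
  FIRST[S]={a,b,c,d}  FIRST[A]={b,c}  FIRST[B]={c}  FIRST[C]={b,c}
round 2: (no change)
  FIRST[S]={a,b,c,d}  FIRST[A]={b,c}  FIRST[B]={c}  FIRST[C]={b,c}

FIRST(C) = ["b", "c"]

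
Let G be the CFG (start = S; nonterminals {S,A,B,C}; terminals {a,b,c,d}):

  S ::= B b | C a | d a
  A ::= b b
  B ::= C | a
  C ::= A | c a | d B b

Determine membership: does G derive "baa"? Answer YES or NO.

Convert to CNF:
  S -> B T0 | C T2 | T3 T2
  A -> T0 T0
  B -> T0 T0 | T1 T2 | T3 X4 | a
  C -> T0 T0 | T1 T2 | T3 X5
  T0 -> b
  T1 -> c
  T2 -> a
  T3 -> d
  X4 -> B T0
  X5 -> B T0

Fill CYK table bottom-up:
  cell(0,0) b: {T0}  orig:{}
  cell(1,1) a: {B,T2}  orig:{B}
  cell(2,2) a: {B,T2}  orig:{B}
  cell(0,1) ba: ∅
  cell(1,2) aa: ∅
  cell(0,2) baa: ∅

S ∉ T[0,2] ⇒ NO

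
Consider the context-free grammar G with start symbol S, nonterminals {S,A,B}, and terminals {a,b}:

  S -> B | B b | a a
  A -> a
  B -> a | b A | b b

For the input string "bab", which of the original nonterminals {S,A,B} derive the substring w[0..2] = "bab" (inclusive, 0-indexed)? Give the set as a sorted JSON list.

Convert to CNF:
  S -> B T0 | T0 A | T0 T0 | T1 T1 | a
  A -> a
  B -> T0 A | T0 T0 | a
  T0 -> b
  T1 -> a

CYK table (by increasing span), restricted to cells inside w[0..2]:
  [0..0]={T0}  "b"  orig:{}
  [1..1]={A,B,S,T1}  "a"  orig:{A,B,S}
  [2..2]={T0}  "b"  orig:{}
  [0..1]={B,S}  "ba"
  [1..2]={S}  "ab"
  [0..2]={S}  "bab"

Original NTs in T[0,2] deriving "bab": ["S"]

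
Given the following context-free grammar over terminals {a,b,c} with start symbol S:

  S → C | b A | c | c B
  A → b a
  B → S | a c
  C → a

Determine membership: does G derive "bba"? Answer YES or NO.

CNF form of G:
  S -> T0 A | T2 B | a | c
  A -> T0 T1
  B -> T0 A | T1 T2 | T2 B | a | c
  C -> a
  T0 -> b
  T1 -> a
  T2 -> c

CYK table (by increasing span):
  cell(0,0) b: {T0}  orig:{}
  cell(1,1) b: {T0}  orig:{}
  cell(2,2) a: {B,C,S,T1}  orig:{B,C,S}
  cell(0,1) bb: ∅
  cell(1,2) ba: {A}
  cell(0,2) bba: {B,S}

S ∈ T[0,2] ⇒ YES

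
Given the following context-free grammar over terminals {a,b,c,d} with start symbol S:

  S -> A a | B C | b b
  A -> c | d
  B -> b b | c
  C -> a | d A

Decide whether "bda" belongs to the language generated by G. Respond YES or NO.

Convert to CNF:
  S -> A T2 | B C | T0 T0
  A -> c | d
  B -> T0 T0 | c
  C -> T1 A | a
  T0 -> b
  T1 -> d
  T2 -> a

CYK table (by increasing span):
  T[0,0] 'b' = {T0}  orig:{}
  T[1,1] 'd' = {A,T1}  orig:{A}
  T[2,2] 'a' = {C,T2}  orig:{C}
  T[0,1] 'bd' = ∅
  T[1,2] 'da' = {S}
  T[0,2] 'bda' = ∅

S ∉ T[0,2] ⇒ NO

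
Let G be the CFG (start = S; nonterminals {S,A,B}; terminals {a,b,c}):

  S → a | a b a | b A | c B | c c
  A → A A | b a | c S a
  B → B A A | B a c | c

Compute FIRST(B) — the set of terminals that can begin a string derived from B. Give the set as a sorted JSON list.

FIRST sets, iterate to fixpoint:
iter 1:
  A via A→b a: +{b}
  A via A→c S a: +{c}
  B via B→c: +{c}
  S via S→a: +{a}
  S via S→b A: +{b}
  S via S→c B: +{c}
  FIRST[S]={a,b,c}  FIRST[A]={b,c}  FIRST[B]={c}
iter 2: (stable)
  FIRST[S]={a,b,c}  FIRST[A]={b,c}  FIRST[B]={c}

FIRST(B) = ["c"]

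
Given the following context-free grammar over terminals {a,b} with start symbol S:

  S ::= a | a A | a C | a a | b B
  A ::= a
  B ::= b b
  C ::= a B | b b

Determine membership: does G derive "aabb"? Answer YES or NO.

CNF form of G:
  S -> T0 B | T1 A | T1 C | T1 T1 | a
  A -> a
  B -> T0 T0
  C -> T0 T0 | T1 B
  T0 -> b
  T1 -> a

CYK fill:
  cell(0,0) a: {A,S,T1}  orig:{A,S}
  cell(1,1) a: {A,S,T1}  orig:{A,S}
  cell(2,2) b: {T0}  orig:{}
  cell(3,3) b: {T0}  orig:{}
  cell(0,1) aa: {S}
  cell(1,2) ab: ∅
  cell(2,3) bb: {B,C}
  cell(0,2) aab: ∅
  cell(1,3) abb: {C,S}
  cell(0,3) aabb: {S}

S ∈ T[0,3] ⇒ YES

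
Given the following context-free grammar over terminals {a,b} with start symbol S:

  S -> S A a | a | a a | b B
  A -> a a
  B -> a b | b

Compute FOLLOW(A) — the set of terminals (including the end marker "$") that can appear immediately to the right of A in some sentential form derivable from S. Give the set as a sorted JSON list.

Compute FIRST by fixpoint:
pass 1:
  A via A→a a: +{a}
  B via B→a b: +{a}
  B via B→b: +{b}
  S via S→a: +{a}
  S via S→b B: +{b}
  FIRST[S]={a,b}  FIRST[A]={a}  FIRST[B]={a,b}
pass 2: done
  FIRST[S]={a,b}  FIRST[A]={a}  FIRST[B]={a,b}

FOLLOW sets:
FOLLOW(S) := {$}
pass 1:
  S→S A a: FOLLOW(S) ⊇ FIRST(A) = {a}; new: +{a}
  S→S A a: FOLLOW(A) ⊇ FIRST(a) = {a}; new: +{a}
  S→b B: FOLLOW(B) ⊇ FOLLOW(S) ⊇ {$,a}; new: +{$,a}
  FOLLOW[S]={$,a}  FOLLOW[A]={a}  FOLLOW[B]={$,a}
pass 2: done
  FOLLOW[S]={$,a}  FOLLOW[A]={a}  FOLLOW[B]={$,a}

FOLLOW(A) = ["a"]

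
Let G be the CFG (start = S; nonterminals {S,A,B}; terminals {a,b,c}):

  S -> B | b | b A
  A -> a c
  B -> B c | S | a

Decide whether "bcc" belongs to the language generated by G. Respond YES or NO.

CNF form of G:
  S -> B T1 | T2 A | a | b
  A -> T0 T1
  B -> B T1 | T2 A | a | b
  T0 -> a
  T1 -> c
  T2 -> b

Fill CYK table bottom-up:
  cell(0,0) b: {B,S,T2}  orig:{B,S}
  cell(1,1) c: {T1}  orig:{}
  cell(2,2) c: {T1}  orig:{}
  cell(0,1) bc: {B,S}
  cell(1,2) cc: ∅
  cell(0,2) bcc: {B,S}

S ∈ T[0,2] ⇒ YES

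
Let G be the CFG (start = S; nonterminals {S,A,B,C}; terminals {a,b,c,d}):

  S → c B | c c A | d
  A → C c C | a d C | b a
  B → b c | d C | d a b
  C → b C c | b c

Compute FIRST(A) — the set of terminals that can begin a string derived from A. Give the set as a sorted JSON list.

Compute FIRST by fixpoint:
[1]
  A via A→a d C: +{a}
  A via A→b a: +{b}
  B via B→b c: +{b}
  B via B→d C: +{d}
  C via C→b C c: +{b}
  S via S→c B: +{c}
  S via S→d: +{d}
  FIRST(S)={c,d}  FIRST(A)={a,b}  FIRST(B)={b,d}  FIRST(C)={b}
[2] — fixpoint
  FIRST(S)={c,d}  FIRST(A)={a,b}  FIRST(B)={b,d}  FIRST(C)={b}

FIRST(A) = ["a", "b"]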